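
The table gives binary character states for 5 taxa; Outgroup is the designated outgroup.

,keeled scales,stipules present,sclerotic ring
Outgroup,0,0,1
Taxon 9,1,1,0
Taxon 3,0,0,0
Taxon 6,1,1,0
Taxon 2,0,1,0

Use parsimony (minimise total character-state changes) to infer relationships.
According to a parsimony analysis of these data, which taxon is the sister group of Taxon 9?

Taxon 6

Character polarity is set by the outgroup: the derived state is whichever differs from the outgroup's state, so for sclerotic ring the derived state is '0', and for the remaining characters it is '1'.
Only Taxon 6 and Taxon 9 show the derived state '1' for keeled scales, supporting them as a clade.
stipules present (derived state '1') is shared by Taxon 2, Taxon 6, and Taxon 9 — a synapomorphy uniting that clade.
sclerotic ring (derived state '0') is shared by all ingroup taxa — unites the whole ingroup.
Most parsimonious ingroup topology: (((Taxon 9,Taxon 6),Taxon 2),Taxon 3).
Taxon 9 and Taxon 6 form a cherry on this tree, so they are sister taxa.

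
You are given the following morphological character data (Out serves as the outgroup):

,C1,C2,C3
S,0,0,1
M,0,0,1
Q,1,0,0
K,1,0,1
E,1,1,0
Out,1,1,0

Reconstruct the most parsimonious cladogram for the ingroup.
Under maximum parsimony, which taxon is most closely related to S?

Character polarity is set by the outgroup: the derived state is whichever differs from the outgroup's state, so for C1, C2 the derived state is '0', and for the remaining characters it is '1'.
C1: derived state '0' in M and S only — synapomorphy for {M, S}.
C2: derived state '0' in K, M, Q, and S only — synapomorphy for {K, M, Q, S}.
C3: derived state '1' in K, M, and S only — synapomorphy for {K, M, S}.
Most parsimonious ingroup topology: ((((M,S),K),Q),E).
S and M form a cherry on this tree, so they are sister taxa.

M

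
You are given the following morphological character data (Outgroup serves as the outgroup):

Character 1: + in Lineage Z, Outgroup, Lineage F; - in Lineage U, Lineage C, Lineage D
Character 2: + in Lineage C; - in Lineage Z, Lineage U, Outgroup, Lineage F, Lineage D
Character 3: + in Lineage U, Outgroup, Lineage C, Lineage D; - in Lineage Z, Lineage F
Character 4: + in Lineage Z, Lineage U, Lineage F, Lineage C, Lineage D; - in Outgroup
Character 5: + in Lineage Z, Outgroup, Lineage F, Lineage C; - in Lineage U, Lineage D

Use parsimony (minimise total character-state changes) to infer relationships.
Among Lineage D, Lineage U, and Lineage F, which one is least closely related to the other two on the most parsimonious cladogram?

Lineage F

Character polarity is set by the outgroup: the derived state is whichever differs from the outgroup's state, so for Character 1, Character 3, Character 5 the derived state is '-', and for the remaining characters it is '+'.
Character 1 (derived state '-') is shared by Lineage C, Lineage D, and Lineage U — a synapomorphy uniting that clade.
Character 2 (derived state '+') is unique to Lineage C (autapomorphy; uninformative for grouping).
Character 3: derived state '-' in Lineage F and Lineage Z only — synapomorphy for {Lineage F, Lineage Z}.
All ingroup taxa share the derived state '+' for Character 4; it defines the ingroup but does not resolve relationships within it.
Character 5 (derived state '-') is shared by Lineage D and Lineage U — a synapomorphy uniting that clade.
Most parsimonious ingroup topology: (((Lineage U,Lineage D),Lineage C),(Lineage Z,Lineage F)).
Lineage U and Lineage D share a more recent common ancestor with each other than either does with Lineage F, so Lineage F is the least closely related of the three.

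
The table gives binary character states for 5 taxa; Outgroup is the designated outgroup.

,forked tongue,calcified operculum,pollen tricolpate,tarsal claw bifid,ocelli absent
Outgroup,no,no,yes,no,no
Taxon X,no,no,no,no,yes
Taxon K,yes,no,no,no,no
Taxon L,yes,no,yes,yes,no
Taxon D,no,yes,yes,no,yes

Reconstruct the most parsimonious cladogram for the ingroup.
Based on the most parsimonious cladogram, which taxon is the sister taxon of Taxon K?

Character polarity is set by the outgroup: the derived state is whichever differs from the outgroup's state, so for pollen tricolpate the derived state is 'no', and for the remaining characters it is 'yes'.
forked tongue: derived state 'yes' in Taxon K and Taxon L only — synapomorphy for {Taxon K, Taxon L}.
calcified operculum: derived state 'yes' in Taxon D only — an autapomorphy, so it tells us nothing about relationships among taxa.
pollen tricolpate (state 'no') occurs in Taxon K and Taxon X but conflicts with the nesting implied by the other characters — most parsimoniously interpreted as homoplasy.
tarsal claw bifid (derived state 'yes') is unique to Taxon L (autapomorphy; uninformative for grouping).
ocelli absent: derived state 'yes' in Taxon D and Taxon X only — synapomorphy for {Taxon D, Taxon X}.
Most parsimonious ingroup topology: ((Taxon X,Taxon D),(Taxon K,Taxon L)).
Taxon K and Taxon L form a cherry on this tree, so they are sister taxa.

Taxon L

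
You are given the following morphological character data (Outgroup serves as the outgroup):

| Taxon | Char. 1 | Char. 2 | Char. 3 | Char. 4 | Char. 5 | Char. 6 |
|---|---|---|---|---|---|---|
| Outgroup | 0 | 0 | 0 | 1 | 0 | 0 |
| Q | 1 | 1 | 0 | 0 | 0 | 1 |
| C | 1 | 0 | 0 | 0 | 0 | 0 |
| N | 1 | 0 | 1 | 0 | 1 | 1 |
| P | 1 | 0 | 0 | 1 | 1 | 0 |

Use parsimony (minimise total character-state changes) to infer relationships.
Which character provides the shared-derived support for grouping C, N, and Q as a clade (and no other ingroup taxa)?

Char. 4

Character polarity is set by the outgroup: the derived state is whichever differs from the outgroup's state, so for Char. 4 the derived state is '0', and for the remaining characters it is '1'.
Char. 1 (derived state '1') is shared by all ingroup taxa — unites the whole ingroup.
Char. 2 (derived state '1') is unique to Q (autapomorphy; uninformative for grouping).
Char. 3 (derived state '1') is unique to N (autapomorphy; uninformative for grouping).
Only C, N, and Q show the derived state '0' for Char. 4, supporting them as a clade.
Char. 5 groups N and P, which is incompatible with the clades supported by the remaining characters; treating it as convergent (homoplasy) costs fewer steps than any alternative tree.
Char. 6 (derived state '1') is shared by N and Q — a synapomorphy uniting that clade.
Most parsimonious ingroup topology: (P,((N,Q),C)).
The clade {C, N, Q} is supported by Char. 4: its derived state '0' occurs in exactly those taxa and in no other taxon (including the outgroup).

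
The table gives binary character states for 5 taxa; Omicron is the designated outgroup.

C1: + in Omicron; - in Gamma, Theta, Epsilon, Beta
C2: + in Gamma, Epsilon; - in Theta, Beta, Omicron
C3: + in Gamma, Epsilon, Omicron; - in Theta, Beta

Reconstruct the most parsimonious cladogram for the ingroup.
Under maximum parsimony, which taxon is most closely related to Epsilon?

Gamma

Character polarity is set by the outgroup: the derived state is whichever differs from the outgroup's state, so for C1, C3 the derived state is '-', and for the remaining characters it is '+'.
All ingroup taxa share the derived state '-' for C1; it defines the ingroup but does not resolve relationships within it.
Only Epsilon and Gamma show the derived state '+' for C2, supporting them as a clade.
Only Beta and Theta show the derived state '-' for C3, supporting them as a clade.
Most parsimonious ingroup topology: ((Theta,Beta),(Gamma,Epsilon)).
Epsilon and Gamma form a cherry on this tree, so they are sister taxa.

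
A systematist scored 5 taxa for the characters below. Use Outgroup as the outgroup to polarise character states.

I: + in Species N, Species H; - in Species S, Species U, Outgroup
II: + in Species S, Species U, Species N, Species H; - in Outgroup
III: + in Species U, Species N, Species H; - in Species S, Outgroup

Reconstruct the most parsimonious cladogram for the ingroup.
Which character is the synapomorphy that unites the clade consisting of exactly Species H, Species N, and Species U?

The outgroup has state '-' for every character, so '+' is the derived state throughout.
I (derived state '+') is shared by Species H and Species N — a synapomorphy uniting that clade.
All ingroup taxa share the derived state '+' for II; it defines the ingroup but does not resolve relationships within it.
III: derived state '+' in Species H, Species N, and Species U only — synapomorphy for {Species H, Species N, Species U}.
Most parsimonious ingroup topology: ((Species U,(Species H,Species N)),Species S).
The clade {Species H, Species N, Species U} is supported by III: its derived state '+' occurs in exactly those taxa and in no other taxon (including the outgroup).

III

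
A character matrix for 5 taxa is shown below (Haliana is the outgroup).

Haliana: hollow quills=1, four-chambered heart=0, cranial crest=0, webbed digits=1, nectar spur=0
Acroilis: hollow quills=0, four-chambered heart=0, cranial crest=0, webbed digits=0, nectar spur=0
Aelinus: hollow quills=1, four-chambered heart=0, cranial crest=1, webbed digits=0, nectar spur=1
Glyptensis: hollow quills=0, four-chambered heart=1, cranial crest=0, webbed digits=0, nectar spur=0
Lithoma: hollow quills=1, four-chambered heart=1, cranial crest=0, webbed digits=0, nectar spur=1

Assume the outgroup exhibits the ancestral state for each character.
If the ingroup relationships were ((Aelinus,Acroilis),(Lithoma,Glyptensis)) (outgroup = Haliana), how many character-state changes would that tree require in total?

Map each character onto ((Aelinus,Acroilis),(Lithoma,Glyptensis)) (rooted by Haliana) and count the minimum state changes it requires (Fitch parsimony):
hollow quills: 2; four-chambered heart: 1; cranial crest: 1; webbed digits: 1; nectar spur: 2.
Total tree length = 7.

7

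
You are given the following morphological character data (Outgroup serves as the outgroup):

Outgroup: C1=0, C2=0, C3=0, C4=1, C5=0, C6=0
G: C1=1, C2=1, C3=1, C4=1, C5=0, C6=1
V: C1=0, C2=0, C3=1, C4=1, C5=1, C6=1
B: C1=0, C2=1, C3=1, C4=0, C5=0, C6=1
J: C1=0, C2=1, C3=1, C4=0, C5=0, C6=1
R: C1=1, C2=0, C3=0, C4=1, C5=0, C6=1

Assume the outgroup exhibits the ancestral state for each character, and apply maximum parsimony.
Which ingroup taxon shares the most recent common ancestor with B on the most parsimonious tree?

Character polarity is set by the outgroup: the derived state is whichever differs from the outgroup's state, so for C4 the derived state is '0', and for the remaining characters it is '1'.
C1 groups G and R, which is incompatible with the clades supported by the remaining characters; treating it as convergent (homoplasy) costs fewer steps than any alternative tree.
C2: derived state '1' in B, G, and J only — synapomorphy for {B, G, J}.
C3 (derived state '1') is shared by B, G, J, and V — a synapomorphy uniting that clade.
Only B and J show the derived state '0' for C4, supporting them as a clade.
C5: derived state '1' in V only — an autapomorphy, so it tells us nothing about relationships among taxa.
C6 (derived state '1') is shared by all ingroup taxa — unites the whole ingroup.
Most parsimonious ingroup topology: (((G,(B,J)),V),R).
B and J form a cherry on this tree, so they are sister taxa.

J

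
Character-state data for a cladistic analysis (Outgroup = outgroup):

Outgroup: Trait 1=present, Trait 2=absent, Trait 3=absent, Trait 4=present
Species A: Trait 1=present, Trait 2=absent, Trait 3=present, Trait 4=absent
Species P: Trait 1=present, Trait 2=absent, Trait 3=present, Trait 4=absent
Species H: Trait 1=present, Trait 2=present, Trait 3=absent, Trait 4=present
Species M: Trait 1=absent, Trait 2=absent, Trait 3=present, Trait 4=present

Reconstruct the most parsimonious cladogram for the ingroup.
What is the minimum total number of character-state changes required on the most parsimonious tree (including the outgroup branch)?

4

Character polarity is set by the outgroup: the derived state is whichever differs from the outgroup's state, so for Trait 1, Trait 4 the derived state is 'absent', and for the remaining characters it is 'present'.
Trait 1: derived state 'absent' in Species M only — an autapomorphy, so it tells us nothing about relationships among taxa.
Trait 2: derived state 'present' in Species H only — an autapomorphy, so it tells us nothing about relationships among taxa.
Only Species A, Species M, and Species P show the derived state 'present' for Trait 3, supporting them as a clade.
Only Species A and Species P show the derived state 'absent' for Trait 4, supporting them as a clade.
Most parsimonious ingroup topology: (((Species A,Species P),Species M),Species H).
Changes per character on this tree: Trait 1: 1; Trait 2: 1; Trait 3: 1; Trait 4: 1.
Total = 4.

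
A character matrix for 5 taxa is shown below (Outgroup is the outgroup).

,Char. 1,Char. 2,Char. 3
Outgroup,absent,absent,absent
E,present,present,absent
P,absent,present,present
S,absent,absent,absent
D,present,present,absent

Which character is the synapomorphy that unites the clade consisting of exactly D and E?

The outgroup has state 'absent' for every character, so 'present' is the derived state throughout.
Only D and E show the derived state 'present' for Char. 1, supporting them as a clade.
Only D, E, and P show the derived state 'present' for Char. 2, supporting them as a clade.
Char. 3: derived state 'present' in P only — an autapomorphy, so it tells us nothing about relationships among taxa.
Most parsimonious ingroup topology: (((E,D),P),S).
The clade {D, E} is supported by Char. 1: its derived state 'present' occurs in exactly those taxa and in no other taxon (including the outgroup).

Char. 1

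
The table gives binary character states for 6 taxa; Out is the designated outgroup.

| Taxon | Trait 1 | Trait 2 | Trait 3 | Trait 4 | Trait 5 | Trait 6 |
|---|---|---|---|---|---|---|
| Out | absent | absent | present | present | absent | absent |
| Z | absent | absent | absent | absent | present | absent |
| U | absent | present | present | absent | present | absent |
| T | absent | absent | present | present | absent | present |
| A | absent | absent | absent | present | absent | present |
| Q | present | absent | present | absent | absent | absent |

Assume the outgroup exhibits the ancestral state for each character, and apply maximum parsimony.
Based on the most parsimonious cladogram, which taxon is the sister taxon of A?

T

Character polarity is set by the outgroup: the derived state is whichever differs from the outgroup's state, so for Trait 3, Trait 4 the derived state is 'absent', and for the remaining characters it is 'present'.
Trait 1 (derived state 'present') is unique to Q (autapomorphy; uninformative for grouping).
Trait 2 (derived state 'present') is unique to U (autapomorphy; uninformative for grouping).
Trait 3 (state 'absent') occurs in A and Z but conflicts with the nesting implied by the other characters — most parsimoniously interpreted as homoplasy.
Trait 4 (derived state 'absent') is shared by Q, U, and Z — a synapomorphy uniting that clade.
Trait 5: derived state 'present' in U and Z only — synapomorphy for {U, Z}.
Trait 6: derived state 'present' in A and T only — synapomorphy for {A, T}.
Most parsimonious ingroup topology: (((Z,U),Q),(T,A)).
A and T form a cherry on this tree, so they are sister taxa.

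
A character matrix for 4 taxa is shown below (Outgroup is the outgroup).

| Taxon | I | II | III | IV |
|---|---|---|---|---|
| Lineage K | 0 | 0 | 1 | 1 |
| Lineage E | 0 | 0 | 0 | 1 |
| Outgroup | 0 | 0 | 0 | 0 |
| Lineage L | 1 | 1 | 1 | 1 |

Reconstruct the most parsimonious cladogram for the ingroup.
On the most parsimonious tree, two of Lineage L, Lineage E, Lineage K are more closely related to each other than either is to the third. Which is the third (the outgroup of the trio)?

The outgroup has state '0' for every character, so '1' is the derived state throughout.
I (derived state '1') is unique to Lineage L (autapomorphy; uninformative for grouping).
II: derived state '1' in Lineage L only — an autapomorphy, so it tells us nothing about relationships among taxa.
Only Lineage K and Lineage L show the derived state '1' for III, supporting them as a clade.
All ingroup taxa share the derived state '1' for IV; it defines the ingroup but does not resolve relationships within it.
Most parsimonious ingroup topology: (Lineage E,(Lineage L,Lineage K)).
Lineage L and Lineage K share a more recent common ancestor with each other than either does with Lineage E, so Lineage E is the least closely related of the three.

Lineage E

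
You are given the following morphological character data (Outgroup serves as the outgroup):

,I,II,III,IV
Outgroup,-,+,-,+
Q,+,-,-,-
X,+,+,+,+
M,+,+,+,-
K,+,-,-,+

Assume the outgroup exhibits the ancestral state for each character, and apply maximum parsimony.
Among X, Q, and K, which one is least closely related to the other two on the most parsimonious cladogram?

X

Character polarity is set by the outgroup: the derived state is whichever differs from the outgroup's state, so for II, IV the derived state is '-', and for the remaining characters it is '+'.
I (derived state '+') is shared by all ingroup taxa — unites the whole ingroup.
II (derived state '-') is shared by K and Q — a synapomorphy uniting that clade.
III: derived state '+' in M and X only — synapomorphy for {M, X}.
IV (state '-') occurs in M and Q but conflicts with the nesting implied by the other characters — most parsimoniously interpreted as homoplasy.
Most parsimonious ingroup topology: ((Q,K),(X,M)).
Q and K share a more recent common ancestor with each other than either does with X, so X is the least closely related of the three.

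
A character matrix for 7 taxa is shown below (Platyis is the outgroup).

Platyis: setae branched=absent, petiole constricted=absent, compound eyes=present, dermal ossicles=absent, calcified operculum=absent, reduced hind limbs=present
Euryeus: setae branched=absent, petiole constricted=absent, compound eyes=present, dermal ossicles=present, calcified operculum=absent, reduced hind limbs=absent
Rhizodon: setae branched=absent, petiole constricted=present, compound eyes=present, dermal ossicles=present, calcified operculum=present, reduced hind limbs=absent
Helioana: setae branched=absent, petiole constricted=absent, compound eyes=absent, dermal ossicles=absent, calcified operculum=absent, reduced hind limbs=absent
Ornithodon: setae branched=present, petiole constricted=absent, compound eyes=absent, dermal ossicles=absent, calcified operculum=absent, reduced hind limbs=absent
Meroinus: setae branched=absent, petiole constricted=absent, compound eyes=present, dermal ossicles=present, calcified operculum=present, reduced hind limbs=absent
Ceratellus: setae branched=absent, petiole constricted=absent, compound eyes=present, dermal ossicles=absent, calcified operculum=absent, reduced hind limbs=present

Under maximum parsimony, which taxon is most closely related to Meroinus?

Rhizodon

Character polarity is set by the outgroup: the derived state is whichever differs from the outgroup's state, so for compound eyes, reduced hind limbs the derived state is 'absent', and for the remaining characters it is 'present'.
setae branched (derived state 'present') is unique to Ornithodon (autapomorphy; uninformative for grouping).
petiole constricted (derived state 'present') is unique to Rhizodon (autapomorphy; uninformative for grouping).
Only Helioana and Ornithodon show the derived state 'absent' for compound eyes, supporting them as a clade.
dermal ossicles: derived state 'present' in Euryeus, Meroinus, and Rhizodon only — synapomorphy for {Euryeus, Meroinus, Rhizodon}.
calcified operculum: derived state 'present' in Meroinus and Rhizodon only — synapomorphy for {Meroinus, Rhizodon}.
reduced hind limbs: derived state 'absent' in Euryeus, Helioana, Meroinus, Ornithodon, and Rhizodon only — synapomorphy for {Euryeus, Helioana, Meroinus, Ornithodon, Rhizodon}.
Most parsimonious ingroup topology: (((Euryeus,(Rhizodon,Meroinus)),(Helioana,Ornithodon)),Ceratellus).
Meroinus and Rhizodon form a cherry on this tree, so they are sister taxa.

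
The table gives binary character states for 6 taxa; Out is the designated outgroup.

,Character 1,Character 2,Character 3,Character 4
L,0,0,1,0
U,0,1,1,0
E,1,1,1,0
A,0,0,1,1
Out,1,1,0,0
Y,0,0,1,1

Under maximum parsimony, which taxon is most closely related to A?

Y

Character polarity is set by the outgroup: the derived state is whichever differs from the outgroup's state, so for Character 1, Character 2 the derived state is '0', and for the remaining characters it is '1'.
Only A, L, U, and Y show the derived state '0' for Character 1, supporting them as a clade.
Only A, L, and Y show the derived state '0' for Character 2, supporting them as a clade.
Character 3 (derived state '1') is shared by all ingroup taxa — unites the whole ingroup.
Only A and Y show the derived state '1' for Character 4, supporting them as a clade.
Most parsimonious ingroup topology: (E,(((A,Y),L),U)).
A and Y form a cherry on this tree, so they are sister taxa.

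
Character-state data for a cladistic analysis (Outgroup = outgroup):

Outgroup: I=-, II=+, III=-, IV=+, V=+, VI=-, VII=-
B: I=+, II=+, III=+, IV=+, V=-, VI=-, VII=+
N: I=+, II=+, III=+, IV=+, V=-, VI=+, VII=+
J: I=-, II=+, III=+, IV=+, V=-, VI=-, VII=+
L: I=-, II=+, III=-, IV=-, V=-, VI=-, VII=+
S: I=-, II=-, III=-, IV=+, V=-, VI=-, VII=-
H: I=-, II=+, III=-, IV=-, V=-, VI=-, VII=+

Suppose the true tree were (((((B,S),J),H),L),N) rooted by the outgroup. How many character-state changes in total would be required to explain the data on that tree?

Map each character onto (((((B,S),J),H),L),N) (rooted by Outgroup) and count the minimum state changes it requires (Fitch parsimony):
I: 2; II: 1; III: 3; IV: 2; V: 1; VI: 1; VII: 2.
Total tree length = 12.

12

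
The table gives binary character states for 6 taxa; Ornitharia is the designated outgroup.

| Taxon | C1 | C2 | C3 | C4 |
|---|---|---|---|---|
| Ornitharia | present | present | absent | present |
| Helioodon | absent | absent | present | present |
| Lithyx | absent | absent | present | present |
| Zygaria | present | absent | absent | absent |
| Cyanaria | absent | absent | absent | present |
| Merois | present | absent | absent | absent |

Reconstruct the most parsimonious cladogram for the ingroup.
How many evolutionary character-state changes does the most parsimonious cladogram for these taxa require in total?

Character polarity is set by the outgroup: the derived state is whichever differs from the outgroup's state, so for C1, C2, C4 the derived state is 'absent', and for the remaining characters it is 'present'.
Only Cyanaria, Helioodon, and Lithyx show the derived state 'absent' for C1, supporting them as a clade.
All ingroup taxa share the derived state 'absent' for C2; it defines the ingroup but does not resolve relationships within it.
C3 (derived state 'present') is shared by Helioodon and Lithyx — a synapomorphy uniting that clade.
Only Merois and Zygaria show the derived state 'absent' for C4, supporting them as a clade.
Most parsimonious ingroup topology: (((Helioodon,Lithyx),Cyanaria),(Zygaria,Merois)).
Changes per character on this tree: C1: 1; C2: 1; C3: 1; C4: 1.
Total = 4.

4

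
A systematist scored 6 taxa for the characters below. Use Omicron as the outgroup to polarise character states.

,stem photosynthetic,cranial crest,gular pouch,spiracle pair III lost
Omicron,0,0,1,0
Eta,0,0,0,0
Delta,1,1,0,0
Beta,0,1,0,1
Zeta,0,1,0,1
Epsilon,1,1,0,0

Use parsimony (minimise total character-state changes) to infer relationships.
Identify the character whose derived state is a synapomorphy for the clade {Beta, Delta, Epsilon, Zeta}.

Character polarity is set by the outgroup: the derived state is whichever differs from the outgroup's state, so for gular pouch the derived state is '0', and for the remaining characters it is '1'.
Only Delta and Epsilon show the derived state '1' for stem photosynthetic, supporting them as a clade.
Only Beta, Delta, Epsilon, and Zeta show the derived state '1' for cranial crest, supporting them as a clade.
All ingroup taxa share the derived state '0' for gular pouch; it defines the ingroup but does not resolve relationships within it.
Only Beta and Zeta show the derived state '1' for spiracle pair III lost, supporting them as a clade.
Most parsimonious ingroup topology: (Eta,((Delta,Epsilon),(Beta,Zeta))).
The clade {Beta, Delta, Epsilon, Zeta} is supported by cranial crest: its derived state '1' occurs in exactly those taxa and in no other taxon (including the outgroup).

cranial crest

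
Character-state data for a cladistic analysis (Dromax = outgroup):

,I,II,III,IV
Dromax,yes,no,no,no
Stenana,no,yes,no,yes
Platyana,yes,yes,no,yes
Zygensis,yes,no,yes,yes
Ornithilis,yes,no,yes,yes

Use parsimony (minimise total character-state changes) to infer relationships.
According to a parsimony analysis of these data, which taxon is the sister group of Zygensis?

Ornithilis

Character polarity is set by the outgroup: the derived state is whichever differs from the outgroup's state, so for I the derived state is 'no', and for the remaining characters it is 'yes'.
I: derived state 'no' in Stenana only — an autapomorphy, so it tells us nothing about relationships among taxa.
II: derived state 'yes' in Platyana and Stenana only — synapomorphy for {Platyana, Stenana}.
Only Ornithilis and Zygensis show the derived state 'yes' for III, supporting them as a clade.
All ingroup taxa share the derived state 'yes' for IV; it defines the ingroup but does not resolve relationships within it.
Most parsimonious ingroup topology: ((Stenana,Platyana),(Zygensis,Ornithilis)).
Zygensis and Ornithilis form a cherry on this tree, so they are sister taxa.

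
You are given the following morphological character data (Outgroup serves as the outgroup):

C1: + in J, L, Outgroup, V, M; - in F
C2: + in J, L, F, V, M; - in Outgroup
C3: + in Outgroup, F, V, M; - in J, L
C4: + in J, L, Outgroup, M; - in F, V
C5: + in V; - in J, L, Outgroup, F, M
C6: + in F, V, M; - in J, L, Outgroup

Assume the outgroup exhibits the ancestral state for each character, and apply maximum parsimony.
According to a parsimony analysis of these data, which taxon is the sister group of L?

J

Character polarity is set by the outgroup: the derived state is whichever differs from the outgroup's state, so for C1, C3, C4 the derived state is '-', and for the remaining characters it is '+'.
C1: derived state '-' in F only — an autapomorphy, so it tells us nothing about relationships among taxa.
All ingroup taxa share the derived state '+' for C2; it defines the ingroup but does not resolve relationships within it.
C3 (derived state '-') is shared by J and L — a synapomorphy uniting that clade.
C4: derived state '-' in F and V only — synapomorphy for {F, V}.
C5 (derived state '+') is unique to V (autapomorphy; uninformative for grouping).
Only F, M, and V show the derived state '+' for C6, supporting them as a clade.
Most parsimonious ingroup topology: ((L,J),((F,V),M)).
L and J form a cherry on this tree, so they are sister taxa.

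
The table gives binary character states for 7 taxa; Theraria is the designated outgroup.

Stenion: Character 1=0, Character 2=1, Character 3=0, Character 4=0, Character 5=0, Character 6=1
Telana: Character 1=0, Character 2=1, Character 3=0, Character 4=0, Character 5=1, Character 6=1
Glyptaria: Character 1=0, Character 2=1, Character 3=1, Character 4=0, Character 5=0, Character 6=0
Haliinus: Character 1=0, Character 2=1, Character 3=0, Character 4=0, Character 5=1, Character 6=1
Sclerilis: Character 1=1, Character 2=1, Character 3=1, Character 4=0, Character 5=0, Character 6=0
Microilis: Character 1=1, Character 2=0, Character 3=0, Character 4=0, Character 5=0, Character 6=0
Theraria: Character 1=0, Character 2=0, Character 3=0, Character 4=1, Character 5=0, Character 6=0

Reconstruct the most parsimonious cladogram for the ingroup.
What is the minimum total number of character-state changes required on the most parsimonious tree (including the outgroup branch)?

Character polarity is set by the outgroup: the derived state is whichever differs from the outgroup's state, so for Character 4 the derived state is '0', and for the remaining characters it is '1'.
Character 1 (state '1') occurs in Microilis and Sclerilis but conflicts with the nesting implied by the other characters — most parsimoniously interpreted as homoplasy.
Character 2 (derived state '1') is shared by Glyptaria, Haliinus, Sclerilis, Stenion, and Telana — a synapomorphy uniting that clade.
Character 3: derived state '1' in Glyptaria and Sclerilis only — synapomorphy for {Glyptaria, Sclerilis}.
Character 4 (derived state '0') is shared by all ingroup taxa — unites the whole ingroup.
Character 5 (derived state '1') is shared by Haliinus and Telana — a synapomorphy uniting that clade.
Character 6 (derived state '1') is shared by Haliinus, Stenion, and Telana — a synapomorphy uniting that clade.
Most parsimonious ingroup topology: (Microilis,((Glyptaria,Sclerilis),(Stenion,(Haliinus,Telana)))).
Changes per character on this tree: Character 1: 2; Character 2: 1; Character 3: 1; Character 4: 1; Character 5: 1; Character 6: 1.
Total = 7.

7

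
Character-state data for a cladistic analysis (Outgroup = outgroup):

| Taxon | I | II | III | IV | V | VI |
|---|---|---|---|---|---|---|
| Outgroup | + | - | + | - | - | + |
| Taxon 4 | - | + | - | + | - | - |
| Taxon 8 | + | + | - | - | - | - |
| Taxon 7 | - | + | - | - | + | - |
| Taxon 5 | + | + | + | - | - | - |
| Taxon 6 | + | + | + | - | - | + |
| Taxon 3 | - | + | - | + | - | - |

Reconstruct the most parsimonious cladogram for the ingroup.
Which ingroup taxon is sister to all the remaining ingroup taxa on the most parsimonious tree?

Taxon 6

Character polarity is set by the outgroup: the derived state is whichever differs from the outgroup's state, so for I, III, VI the derived state is '-', and for the remaining characters it is '+'.
I: derived state '-' in Taxon 3, Taxon 4, and Taxon 7 only — synapomorphy for {Taxon 3, Taxon 4, Taxon 7}.
II (derived state '+') is shared by all ingroup taxa — unites the whole ingroup.
Only Taxon 3, Taxon 4, Taxon 7, and Taxon 8 show the derived state '-' for III, supporting them as a clade.
IV: derived state '+' in Taxon 3 and Taxon 4 only — synapomorphy for {Taxon 3, Taxon 4}.
V (derived state '+') is unique to Taxon 7 (autapomorphy; uninformative for grouping).
VI (derived state '-') is shared by Taxon 3, Taxon 4, Taxon 5, Taxon 7, and Taxon 8 — a synapomorphy uniting that clade.
Most parsimonious ingroup topology: (((((Taxon 4,Taxon 3),Taxon 7),Taxon 8),Taxon 5),Taxon 6).
Taxon 6 is sister to the clade containing all other ingroup taxa, so it is the earliest-diverging (most basal) ingroup lineage.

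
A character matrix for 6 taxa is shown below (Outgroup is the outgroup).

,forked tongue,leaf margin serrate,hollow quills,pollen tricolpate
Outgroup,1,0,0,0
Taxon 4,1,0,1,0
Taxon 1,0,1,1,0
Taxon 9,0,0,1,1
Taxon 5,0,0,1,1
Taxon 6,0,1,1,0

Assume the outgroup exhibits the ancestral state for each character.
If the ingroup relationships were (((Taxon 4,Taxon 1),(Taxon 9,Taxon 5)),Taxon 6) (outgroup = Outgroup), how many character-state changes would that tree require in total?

Map each character onto (((Taxon 4,Taxon 1),(Taxon 9,Taxon 5)),Taxon 6) (rooted by Outgroup) and count the minimum state changes it requires (Fitch parsimony):
forked tongue: 2; leaf margin serrate: 2; hollow quills: 1; pollen tricolpate: 1.
Total tree length = 6.

6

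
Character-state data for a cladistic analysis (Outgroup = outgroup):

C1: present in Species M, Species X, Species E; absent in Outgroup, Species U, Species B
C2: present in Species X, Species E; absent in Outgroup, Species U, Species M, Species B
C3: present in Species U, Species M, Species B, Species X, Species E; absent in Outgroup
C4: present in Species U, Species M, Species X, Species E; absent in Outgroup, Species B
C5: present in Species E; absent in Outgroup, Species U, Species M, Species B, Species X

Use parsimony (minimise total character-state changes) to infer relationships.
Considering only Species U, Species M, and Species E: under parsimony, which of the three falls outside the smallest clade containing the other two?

The outgroup has state 'absent' for every character, so 'present' is the derived state throughout.
C1: derived state 'present' in Species E, Species M, and Species X only — synapomorphy for {Species E, Species M, Species X}.
C2: derived state 'present' in Species E and Species X only — synapomorphy for {Species E, Species X}.
C3 (derived state 'present') is shared by all ingroup taxa — unites the whole ingroup.
C4: derived state 'present' in Species E, Species M, Species U, and Species X only — synapomorphy for {Species E, Species M, Species U, Species X}.
C5: derived state 'present' in Species E only — an autapomorphy, so it tells us nothing about relationships among taxa.
Most parsimonious ingroup topology: ((Species U,(Species M,(Species X,Species E))),Species B).
Species E and Species M share a more recent common ancestor with each other than either does with Species U, so Species U is the least closely related of the three.

Species U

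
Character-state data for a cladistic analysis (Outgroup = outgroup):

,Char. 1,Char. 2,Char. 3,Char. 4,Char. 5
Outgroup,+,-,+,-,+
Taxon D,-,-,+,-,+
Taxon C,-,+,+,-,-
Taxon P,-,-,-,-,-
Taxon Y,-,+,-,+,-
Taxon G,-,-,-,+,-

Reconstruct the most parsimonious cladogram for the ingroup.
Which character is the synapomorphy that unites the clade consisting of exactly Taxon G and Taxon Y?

Char. 4

Character polarity is set by the outgroup: the derived state is whichever differs from the outgroup's state, so for Char. 1, Char. 3, Char. 5 the derived state is '-', and for the remaining characters it is '+'.
All ingroup taxa share the derived state '-' for Char. 1; it defines the ingroup but does not resolve relationships within it.
Char. 2 groups Taxon C and Taxon Y, which is incompatible with the clades supported by the remaining characters; treating it as convergent (homoplasy) costs fewer steps than any alternative tree.
Char. 3 (derived state '-') is shared by Taxon G, Taxon P, and Taxon Y — a synapomorphy uniting that clade.
Char. 4: derived state '+' in Taxon G and Taxon Y only — synapomorphy for {Taxon G, Taxon Y}.
Char. 5 (derived state '-') is shared by Taxon C, Taxon G, Taxon P, and Taxon Y — a synapomorphy uniting that clade.
Most parsimonious ingroup topology: (Taxon D,(Taxon C,(Taxon P,(Taxon Y,Taxon G)))).
The clade {Taxon G, Taxon Y} is supported by Char. 4: its derived state '+' occurs in exactly those taxa and in no other taxon (including the outgroup).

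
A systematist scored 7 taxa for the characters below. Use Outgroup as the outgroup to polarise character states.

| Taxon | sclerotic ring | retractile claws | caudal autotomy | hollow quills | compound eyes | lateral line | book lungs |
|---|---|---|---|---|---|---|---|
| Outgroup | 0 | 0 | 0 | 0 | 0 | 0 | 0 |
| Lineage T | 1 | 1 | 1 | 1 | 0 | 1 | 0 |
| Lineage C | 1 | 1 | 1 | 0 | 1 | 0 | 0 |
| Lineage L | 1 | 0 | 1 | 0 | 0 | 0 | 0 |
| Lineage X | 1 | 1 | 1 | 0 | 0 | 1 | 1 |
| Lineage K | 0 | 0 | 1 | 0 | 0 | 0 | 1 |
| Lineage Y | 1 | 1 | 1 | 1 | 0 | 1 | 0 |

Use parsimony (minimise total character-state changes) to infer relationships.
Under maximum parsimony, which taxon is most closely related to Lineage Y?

The outgroup has state '0' for every character, so '1' is the derived state throughout.
Only Lineage C, Lineage L, Lineage T, Lineage X, and Lineage Y show the derived state '1' for sclerotic ring, supporting them as a clade.
retractile claws (derived state '1') is shared by Lineage C, Lineage T, Lineage X, and Lineage Y — a synapomorphy uniting that clade.
All ingroup taxa share the derived state '1' for caudal autotomy; it defines the ingroup but does not resolve relationships within it.
hollow quills (derived state '1') is shared by Lineage T and Lineage Y — a synapomorphy uniting that clade.
compound eyes (derived state '1') is unique to Lineage C (autapomorphy; uninformative for grouping).
lateral line: derived state '1' in Lineage T, Lineage X, and Lineage Y only — synapomorphy for {Lineage T, Lineage X, Lineage Y}.
book lungs (state '1') occurs in Lineage K and Lineage X but conflicts with the nesting implied by the other characters — most parsimoniously interpreted as homoplasy.
Most parsimonious ingroup topology: (((((Lineage T,Lineage Y),Lineage X),Lineage C),Lineage L),Lineage K).
Lineage Y and Lineage T form a cherry on this tree, so they are sister taxa.

Lineage T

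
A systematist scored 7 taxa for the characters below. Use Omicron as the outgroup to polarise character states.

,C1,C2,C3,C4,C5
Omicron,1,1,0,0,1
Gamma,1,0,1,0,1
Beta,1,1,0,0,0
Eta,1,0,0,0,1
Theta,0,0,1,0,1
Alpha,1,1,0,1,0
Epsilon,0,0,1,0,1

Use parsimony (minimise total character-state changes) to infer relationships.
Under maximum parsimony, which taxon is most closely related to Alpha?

Character polarity is set by the outgroup: the derived state is whichever differs from the outgroup's state, so for C1, C2, C5 the derived state is '0', and for the remaining characters it is '1'.
C1: derived state '0' in Epsilon and Theta only — synapomorphy for {Epsilon, Theta}.
Only Epsilon, Eta, Gamma, and Theta show the derived state '0' for C2, supporting them as a clade.
C3 (derived state '1') is shared by Epsilon, Gamma, and Theta — a synapomorphy uniting that clade.
C4: derived state '1' in Alpha only — an autapomorphy, so it tells us nothing about relationships among taxa.
C5: derived state '0' in Alpha and Beta only — synapomorphy for {Alpha, Beta}.
Most parsimonious ingroup topology: (((Gamma,(Theta,Epsilon)),Eta),(Beta,Alpha)).
Alpha and Beta form a cherry on this tree, so they are sister taxa.

Beta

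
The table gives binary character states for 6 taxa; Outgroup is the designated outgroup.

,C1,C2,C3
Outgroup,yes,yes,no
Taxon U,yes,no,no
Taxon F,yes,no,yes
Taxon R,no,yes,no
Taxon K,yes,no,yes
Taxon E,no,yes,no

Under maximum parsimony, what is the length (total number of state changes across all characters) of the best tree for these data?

3

Character polarity is set by the outgroup: the derived state is whichever differs from the outgroup's state, so for C1, C2 the derived state is 'no', and for the remaining characters it is 'yes'.
C1: derived state 'no' in Taxon E and Taxon R only — synapomorphy for {Taxon E, Taxon R}.
C2: derived state 'no' in Taxon F, Taxon K, and Taxon U only — synapomorphy for {Taxon F, Taxon K, Taxon U}.
C3: derived state 'yes' in Taxon F and Taxon K only — synapomorphy for {Taxon F, Taxon K}.
Most parsimonious ingroup topology: ((Taxon U,(Taxon F,Taxon K)),(Taxon R,Taxon E)).
Changes per character on this tree: C1: 1; C2: 1; C3: 1.
Total = 3.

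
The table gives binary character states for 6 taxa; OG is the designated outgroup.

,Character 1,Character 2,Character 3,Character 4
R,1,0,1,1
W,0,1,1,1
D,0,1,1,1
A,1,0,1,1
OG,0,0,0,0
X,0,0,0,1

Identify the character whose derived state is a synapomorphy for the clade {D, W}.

The outgroup has state '0' for every character, so '1' is the derived state throughout.
Only A and R show the derived state '1' for Character 1, supporting them as a clade.
Character 2 (derived state '1') is shared by D and W — a synapomorphy uniting that clade.
Character 3: derived state '1' in A, D, R, and W only — synapomorphy for {A, D, R, W}.
Character 4 (derived state '1') is shared by all ingroup taxa — unites the whole ingroup.
Most parsimonious ingroup topology: (((D,W),(R,A)),X).
The clade {D, W} is supported by Character 2: its derived state '1' occurs in exactly those taxa and in no other taxon (including the outgroup).

Character 2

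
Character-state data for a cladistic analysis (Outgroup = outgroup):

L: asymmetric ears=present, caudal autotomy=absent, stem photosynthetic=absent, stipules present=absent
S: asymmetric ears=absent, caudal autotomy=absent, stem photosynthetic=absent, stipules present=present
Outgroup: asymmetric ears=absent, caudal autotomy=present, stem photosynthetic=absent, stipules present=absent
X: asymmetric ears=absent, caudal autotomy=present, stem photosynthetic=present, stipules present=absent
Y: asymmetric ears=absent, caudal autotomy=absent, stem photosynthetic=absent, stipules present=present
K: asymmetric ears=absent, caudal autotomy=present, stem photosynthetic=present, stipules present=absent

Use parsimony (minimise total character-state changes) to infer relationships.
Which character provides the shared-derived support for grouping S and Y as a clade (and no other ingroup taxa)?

Character polarity is set by the outgroup: the derived state is whichever differs from the outgroup's state, so for caudal autotomy the derived state is 'absent', and for the remaining characters it is 'present'.
asymmetric ears (derived state 'present') is unique to L (autapomorphy; uninformative for grouping).
Only L, S, and Y show the derived state 'absent' for caudal autotomy, supporting them as a clade.
stem photosynthetic: derived state 'present' in K and X only — synapomorphy for {K, X}.
Only S and Y show the derived state 'present' for stipules present, supporting them as a clade.
Most parsimonious ingroup topology: (((S,Y),L),(X,K)).
The clade {S, Y} is supported by stipules present: its derived state 'present' occurs in exactly those taxa and in no other taxon (including the outgroup).

stipules present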